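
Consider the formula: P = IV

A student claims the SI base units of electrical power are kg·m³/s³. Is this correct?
Units of each symbol in P = IV:
  I (current): A
  V (voltage, in volts): kg·m²/(s³·A)

Multiplying the contributions: [A] · [kg·m²/(s³·A)]
Adding exponents of each base unit: kg: 1, m: 2, s: -3
SI base units of electrical power: kg·m²/s³

The claimed units kg·m³/s³ (exponents kg: 1, m: 3, s: -3) do not match the derived units kg·m²/s³ (exponents kg: 1, m: 2, s: -3), so the claim is incorrect.

Answer: No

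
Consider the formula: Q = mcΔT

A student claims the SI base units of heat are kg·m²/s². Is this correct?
Units of each symbol in Q = mcΔT:
  m (mass): kg
  c (specific heat capacity, in J/(kg·K)): m²/(s²·K)
  ΔT (temperature change): K

Multiplying the contributions: [kg] · [m²/(s²·K)] · [K]
Adding exponents of each base unit: kg: 1, m: 2, s: -2
SI base units of heat: kg·m²/s²

The claimed units kg·m²/s² match the derived units, so the claim is correct.

Answer: Yes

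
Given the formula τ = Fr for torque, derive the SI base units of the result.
Units of each symbol in τ = Fr:
  F (force): kg·m/s²
  r (lever arm): m

Multiplying the contributions: [kg·m/s²] · [m]
Adding exponents of each base unit: kg: 1, m: 2, s: -2
SI base units of torque: kg·m²/s²

Answer: kg·m²/s²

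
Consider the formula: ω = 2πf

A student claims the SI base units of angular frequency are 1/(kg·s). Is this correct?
Units of each symbol in ω = 2πf:
  f (frequency): 1/s
  The factor 2π is dimensionless.

Multiplying the contributions: [1/s]
Adding exponents of each base unit: s: -1
SI base units of angular frequency: 1/s

The claimed units 1/(kg·s) (exponents kg: -1, s: -1) do not match the derived units 1/s (exponents s: -1), so the claim is incorrect.

Answer: No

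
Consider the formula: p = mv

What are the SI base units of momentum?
Units of each symbol in p = mv:
  m (mass): kg
  v (velocity): m/s

Multiplying the contributions: [kg] · [m/s]
Adding exponents of each base unit: kg: 1, m: 1, s: -1
SI base units of momentum: kg·m/s

Answer: kg·m/s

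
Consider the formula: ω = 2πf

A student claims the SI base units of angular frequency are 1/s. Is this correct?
Units of each symbol in ω = 2πf:
  f (frequency): 1/s
  The factor 2π is dimensionless.

Multiplying the contributions: [1/s]
Adding exponents of each base unit: s: -1
SI base units of angular frequency: 1/s

The claimed units 1/s match the derived units, so the claim is correct.

Answer: Yes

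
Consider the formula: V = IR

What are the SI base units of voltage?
Units of each symbol in V = IR:
  I (current): A
  R (resistance, in ohms): kg·m²/(s³·A²)

Multiplying the contributions: [A] · [kg·m²/(s³·A²)]
Adding exponents of each base unit: kg: 1, m: 2, s: -3, A: -1
SI base units of voltage: kg·m²/(s³·A)

Answer: kg·m²/(s³·A)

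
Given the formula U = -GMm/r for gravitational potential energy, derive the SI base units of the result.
Units of each symbol in U = -GMm/r:
  G (gravitational constant): m³/(kg·s²)
  M (mass): kg
  m (mass): kg
  r (distance): m  → in the denominator, contributes 1/m
  The minus sign does not affect the units.

Multiplying the contributions: [m³/(kg·s²)] · [kg] · [kg] · [1/m]
Adding exponents of each base unit: kg: 1, m: 2, s: -2
SI base units of gravitational potential energy: kg·m²/s²

Answer: kg·m²/s²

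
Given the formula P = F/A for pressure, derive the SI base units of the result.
Units of each symbol in P = F/A:
  F (force): kg·m/s²
  A (area): m²  → in the denominator, contributes 1/m²

Multiplying the contributions: [kg·m/s²] · [1/m²]
Adding exponents of each base unit: kg: 1, m: -1, s: -2
SI base units of pressure: kg/(m·s²)

Answer: kg/(m·s²)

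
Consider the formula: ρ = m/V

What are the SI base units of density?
Units of each symbol in ρ = m/V:
  m (mass): kg
  V (volume): m³  → in the denominator, contributes 1/m³

Multiplying the contributions: [kg] · [1/m³]
Adding exponents of each base unit: kg: 1, m: -3
SI base units of density: kg/m³

Answer: kg/m³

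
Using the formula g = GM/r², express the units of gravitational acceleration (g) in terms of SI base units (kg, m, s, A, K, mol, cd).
Units of each symbol in g = GM/r²:
  G (gravitational constant): m³/(kg·s²)
  M (mass): kg
  r (distance): m  → to the power 2 in the denominator, contributes 1/m²

Multiplying the contributions: [m³/(kg·s²)] · [kg] · [1/m²]
Adding exponents of each base unit: m: 1, s: -2
SI base units of gravitational acceleration: m/s²

Answer: m/s²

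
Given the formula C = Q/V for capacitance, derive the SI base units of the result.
Units of each symbol in C = Q/V:
  Q (charge, in coulombs): s·A
  V (voltage, in volts): kg·m²/(s³·A)  → in the denominator, contributes s³·A/(kg·m²)

Multiplying the contributions: [s·A] · [s³·A/(kg·m²)]
Adding exponents of each base unit: kg: -1, m: -2, s: 4, A: 2
SI base units of capacitance: s⁴·A²/(kg·m²)

Answer: s⁴·A²/(kg·m²)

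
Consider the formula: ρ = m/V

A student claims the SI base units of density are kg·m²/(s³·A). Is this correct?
Units of each symbol in ρ = m/V:
  m (mass): kg
  V (volume): m³  → in the denominator, contributes 1/m³

Multiplying the contributions: [kg] · [1/m³]
Adding exponents of each base unit: kg: 1, m: -3
SI base units of density: kg/m³

The claimed units kg·m²/(s³·A) (exponents kg: 1, m: 2, s: -3, A: -1) do not match the derived units kg/m³ (exponents kg: 1, m: -3), so the claim is incorrect.

Answer: No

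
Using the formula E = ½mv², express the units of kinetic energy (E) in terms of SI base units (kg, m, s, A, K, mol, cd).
Units of each symbol in E = ½mv²:
  m (mass): kg
  v (speed): m/s  → to the power 2, contributes m²/s²
  The factor ½ is dimensionless.

Multiplying the contributions: [kg] · [m²/s²]
Adding exponents of each base unit: kg: 1, m: 2, s: -2
SI base units of kinetic energy: kg·m²/s²

Answer: kg·m²/s²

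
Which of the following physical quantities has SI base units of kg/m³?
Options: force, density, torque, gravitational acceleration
Checking the SI base units of each option:
  force (F = ma): kg·m/s²  ✗
  density (ρ = m/V): kg/m³  ✓ matches
  torque (τ = Fr): kg·m²/s²  ✗
  gravitational acceleration (g = GM/r²): m/s²  ✗

Only density has units kg/m³.

Answer: density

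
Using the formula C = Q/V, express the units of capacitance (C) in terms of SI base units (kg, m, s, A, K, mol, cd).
Units of each symbol in C = Q/V:
  Q (charge, in coulombs): s·A
  V (voltage, in volts): kg·m²/(s³·A)  → in the denominator, contributes s³·A/(kg·m²)

Multiplying the contributions: [s·A] · [s³·A/(kg·m²)]
Adding exponents of each base unit: kg: -1, m: -2, s: 4, A: 2
SI base units of capacitance: s⁴·A²/(kg·m²)

Answer: s⁴·A²/(kg·m²)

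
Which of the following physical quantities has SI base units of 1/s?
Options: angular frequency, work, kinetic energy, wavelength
Checking the SI base units of each option:
  angular frequency (ω = 2πf): 1/s  ✓ matches
  work (W = Fd): kg·m²/s²  ✗
  kinetic energy (E = ½mv²): kg·m²/s²  ✗
  wavelength (λ = v/f): m  ✗

Only angular frequency has units 1/s.

Answer: angular frequency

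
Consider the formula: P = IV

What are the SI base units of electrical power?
Units of each symbol in P = IV:
  I (current): A
  V (voltage, in volts): kg·m²/(s³·A)

Multiplying the contributions: [A] · [kg·m²/(s³·A)]
Adding exponents of each base unit: kg: 1, m: 2, s: -3
SI base units of electrical power: kg·m²/s³

Answer: kg·m²/s³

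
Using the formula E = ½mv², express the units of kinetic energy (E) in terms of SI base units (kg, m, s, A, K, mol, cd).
Units of each symbol in E = ½mv²:
  m (mass): kg
  v (speed): m/s  → to the power 2, contributes m²/s²
  The factor ½ is dimensionless.

Multiplying the contributions: [kg] · [m²/s²]
Adding exponents of each base unit: kg: 1, m: 2, s: -2
SI base units of kinetic energy: kg·m²/s²

Answer: kg·m²/s²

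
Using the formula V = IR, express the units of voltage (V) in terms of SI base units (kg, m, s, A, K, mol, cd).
Units of each symbol in V = IR:
  I (current): A
  R (resistance, in ohms): kg·m²/(s³·A²)

Multiplying the contributions: [A] · [kg·m²/(s³·A²)]
Adding exponents of each base unit: kg: 1, m: 2, s: -3, A: -1
SI base units of voltage: kg·m²/(s³·A)

Answer: kg·m²/(s³·A)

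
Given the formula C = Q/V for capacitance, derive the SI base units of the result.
Units of each symbol in C = Q/V:
  Q (charge, in coulombs): s·A
  V (voltage, in volts): kg·m²/(s³·A)  → in the denominator, contributes s³·A/(kg·m²)

Multiplying the contributions: [s·A] · [s³·A/(kg·m²)]
Adding exponents of each base unit: kg: -1, m: -2, s: 4, A: 2
SI base units of capacitance: s⁴·A²/(kg·m²)

Answer: s⁴·A²/(kg·m²)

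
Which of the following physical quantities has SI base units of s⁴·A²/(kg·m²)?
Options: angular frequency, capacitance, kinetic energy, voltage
Checking the SI base units of each option:
  angular frequency (ω = 2πf): 1/s  ✗
  capacitance (C = Q/V): s⁴·A²/(kg·m²)  ✓ matches
  kinetic energy (E = ½mv²): kg·m²/s²  ✗
  voltage (V = IR): kg·m²/(s³·A)  ✗

Only capacitance has units s⁴·A²/(kg·m²).

Answer: capacitance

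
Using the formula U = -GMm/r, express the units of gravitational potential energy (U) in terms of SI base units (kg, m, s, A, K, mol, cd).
Units of each symbol in U = -GMm/r:
  G (gravitational constant): m³/(kg·s²)
  M (mass): kg
  m (mass): kg
  r (distance): m  → in the denominator, contributes 1/m
  The minus sign does not affect the units.

Multiplying the contributions: [m³/(kg·s²)] · [kg] · [kg] · [1/m]
Adding exponents of each base unit: kg: 1, m: 2, s: -2
SI base units of gravitational potential energy: kg·m²/s²

Answer: kg·m²/s²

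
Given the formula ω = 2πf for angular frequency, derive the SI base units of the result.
Units of each symbol in ω = 2πf:
  f (frequency): 1/s
  The factor 2π is dimensionless.

Multiplying the contributions: [1/s]
Adding exponents of each base unit: s: -1
SI base units of angular frequency: 1/s

Answer: 1/s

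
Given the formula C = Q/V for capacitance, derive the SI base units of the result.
Units of each symbol in C = Q/V:
  Q (charge, in coulombs): s·A
  V (voltage, in volts): kg·m²/(s³·A)  → in the denominator, contributes s³·A/(kg·m²)

Multiplying the contributions: [s·A] · [s³·A/(kg·m²)]
Adding exponents of each base unit: kg: -1, m: -2, s: 4, A: 2
SI base units of capacitance: s⁴·A²/(kg·m²)

Answer: s⁴·A²/(kg·m²)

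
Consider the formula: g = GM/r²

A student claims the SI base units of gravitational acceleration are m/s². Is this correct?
Units of each symbol in g = GM/r²:
  G (gravitational constant): m³/(kg·s²)
  M (mass): kg
  r (distance): m  → to the power 2 in the denominator, contributes 1/m²

Multiplying the contributions: [m³/(kg·s²)] · [kg] · [1/m²]
Adding exponents of each base unit: m: 1, s: -2
SI base units of gravitational acceleration: m/s²

The claimed units m/s² match the derived units, so the claim is correct.

Answer: Yes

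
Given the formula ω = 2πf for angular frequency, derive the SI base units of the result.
Units of each symbol in ω = 2πf:
  f (frequency): 1/s
  The factor 2π is dimensionless.

Multiplying the contributions: [1/s]
Adding exponents of each base unit: s: -1
SI base units of angular frequency: 1/s

Answer: 1/s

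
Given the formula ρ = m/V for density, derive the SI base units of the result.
Units of each symbol in ρ = m/V:
  m (mass): kg
  V (volume): m³  → in the denominator, contributes 1/m³

Multiplying the contributions: [kg] · [1/m³]
Adding exponents of each base unit: kg: 1, m: -3
SI base units of density: kg/m³

Answer: kg/m³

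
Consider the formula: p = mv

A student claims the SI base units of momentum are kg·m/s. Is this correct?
Units of each symbol in p = mv:
  m (mass): kg
  v (velocity): m/s

Multiplying the contributions: [kg] · [m/s]
Adding exponents of each base unit: kg: 1, m: 1, s: -1
SI base units of momentum: kg·m/s

The claimed units kg·m/s match the derived units, so the claim is correct.

Answer: Yes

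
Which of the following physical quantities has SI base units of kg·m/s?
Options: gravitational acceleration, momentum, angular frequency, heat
Checking the SI base units of each option:
  gravitational acceleration (g = GM/r²): m/s²  ✗
  momentum (p = mv): kg·m/s  ✓ matches
  angular frequency (ω = 2πf): 1/s  ✗
  heat (Q = mcΔT): kg·m²/s²  ✗

Only momentum has units kg·m/s.

Answer: momentum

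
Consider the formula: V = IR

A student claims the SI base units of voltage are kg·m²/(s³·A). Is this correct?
Units of each symbol in V = IR:
  I (current): A
  R (resistance, in ohms): kg·m²/(s³·A²)

Multiplying the contributions: [A] · [kg·m²/(s³·A²)]
Adding exponents of each base unit: kg: 1, m: 2, s: -3, A: -1
SI base units of voltage: kg·m²/(s³·A)

The claimed units kg·m²/(s³·A) match the derived units, so the claim is correct.

Answer: Yes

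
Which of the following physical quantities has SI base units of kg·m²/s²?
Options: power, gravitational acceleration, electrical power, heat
Checking the SI base units of each option:
  power (P = W/t): kg·m²/s³  ✗
  gravitational acceleration (g = GM/r²): m/s²  ✗
  electrical power (P = IV): kg·m²/s³  ✗
  heat (Q = mcΔT): kg·m²/s²  ✓ matches

Only heat has units kg·m²/s².

Answer: heat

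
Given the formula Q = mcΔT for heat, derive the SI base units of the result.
Units of each symbol in Q = mcΔT:
  m (mass): kg
  c (specific heat capacity, in J/(kg·K)): m²/(s²·K)
  ΔT (temperature change): K

Multiplying the contributions: [kg] · [m²/(s²·K)] · [K]
Adding exponents of each base unit: kg: 1, m: 2, s: -2
SI base units of heat: kg·m²/s²

Answer: kg·m²/s²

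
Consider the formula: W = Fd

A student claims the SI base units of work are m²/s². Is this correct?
Units of each symbol in W = Fd:
  F (force): kg·m/s²
  d (displacement): m

Multiplying the contributions: [kg·m/s²] · [m]
Adding exponents of each base unit: kg: 1, m: 2, s: -2
SI base units of work: kg·m²/s²

The claimed units m²/s² (exponents m: 2, s: -2) do not match the derived units kg·m²/s² (exponents kg: 1, m: 2, s: -2), so the claim is incorrect.

Answer: No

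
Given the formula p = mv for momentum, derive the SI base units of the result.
Units of each symbol in p = mv:
  m (mass): kg
  v (velocity): m/s

Multiplying the contributions: [kg] · [m/s]
Adding exponents of each base unit: kg: 1, m: 1, s: -1
SI base units of momentum: kg·m/s

Answer: kg·m/s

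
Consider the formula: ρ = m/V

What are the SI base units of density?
Units of each symbol in ρ = m/V:
  m (mass): kg
  V (volume): m³  → in the denominator, contributes 1/m³

Multiplying the contributions: [kg] · [1/m³]
Adding exponents of each base unit: kg: 1, m: -3
SI base units of density: kg/m³

Answer: kg/m³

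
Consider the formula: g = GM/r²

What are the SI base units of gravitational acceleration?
Units of each symbol in g = GM/r²:
  G (gravitational constant): m³/(kg·s²)
  M (mass): kg
  r (distance): m  → to the power 2 in the denominator, contributes 1/m²

Multiplying the contributions: [m³/(kg·s²)] · [kg] · [1/m²]
Adding exponents of each base unit: m: 1, s: -2
SI base units of gravitational acceleration: m/s²

Answer: m/s²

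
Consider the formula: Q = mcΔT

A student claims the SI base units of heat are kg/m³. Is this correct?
Units of each symbol in Q = mcΔT:
  m (mass): kg
  c (specific heat capacity, in J/(kg·K)): m²/(s²·K)
  ΔT (temperature change): K

Multiplying the contributions: [kg] · [m²/(s²·K)] · [K]
Adding exponents of each base unit: kg: 1, m: 2, s: -2
SI base units of heat: kg·m²/s²

The claimed units kg/m³ (exponents kg: 1, m: -3) do not match the derived units kg·m²/s² (exponents kg: 1, m: 2, s: -2), so the claim is incorrect.

Answer: No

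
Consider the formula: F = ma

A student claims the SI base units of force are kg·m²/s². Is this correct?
Units of each symbol in F = ma:
  m (mass): kg
  a (acceleration): m/s²

Multiplying the contributions: [kg] · [m/s²]
Adding exponents of each base unit: kg: 1, m: 1, s: -2
SI base units of force: kg·m/s²

The claimed units kg·m²/s² (exponents kg: 1, m: 2, s: -2) do not match the derived units kg·m/s² (exponents kg: 1, m: 1, s: -2), so the claim is incorrect.

Answer: No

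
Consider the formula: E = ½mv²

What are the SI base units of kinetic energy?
Units of each symbol in E = ½mv²:
  m (mass): kg
  v (speed): m/s  → to the power 2, contributes m²/s²
  The factor ½ is dimensionless.

Multiplying the contributions: [kg] · [m²/s²]
Adding exponents of each base unit: kg: 1, m: 2, s: -2
SI base units of kinetic energy: kg·m²/s²

Answer: kg·m²/s²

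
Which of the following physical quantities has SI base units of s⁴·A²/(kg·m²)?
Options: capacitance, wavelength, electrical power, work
Checking the SI base units of each option:
  capacitance (C = Q/V): s⁴·A²/(kg·m²)  ✓ matches
  wavelength (λ = v/f): m  ✗
  electrical power (P = IV): kg·m²/s³  ✗
  work (W = Fd): kg·m²/s²  ✗

Only capacitance has units s⁴·A²/(kg·m²).

Answer: capacitance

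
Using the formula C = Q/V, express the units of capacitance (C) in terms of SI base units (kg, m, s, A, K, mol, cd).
Units of each symbol in C = Q/V:
  Q (charge, in coulombs): s·A
  V (voltage, in volts): kg·m²/(s³·A)  → in the denominator, contributes s³·A/(kg·m²)

Multiplying the contributions: [s·A] · [s³·A/(kg·m²)]
Adding exponents of each base unit: kg: -1, m: -2, s: 4, A: 2
SI base units of capacitance: s⁴·A²/(kg·m²)

Answer: s⁴·A²/(kg·m²)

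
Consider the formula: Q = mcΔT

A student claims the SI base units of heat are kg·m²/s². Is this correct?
Units of each symbol in Q = mcΔT:
  m (mass): kg
  c (specific heat capacity, in J/(kg·K)): m²/(s²·K)
  ΔT (temperature change): K

Multiplying the contributions: [kg] · [m²/(s²·K)] · [K]
Adding exponents of each base unit: kg: 1, m: 2, s: -2
SI base units of heat: kg·m²/s²

The claimed units kg·m²/s² match the derived units, so the claim is correct.

Answer: Yes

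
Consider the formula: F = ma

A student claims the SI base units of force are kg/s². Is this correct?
Units of each symbol in F = ma:
  m (mass): kg
  a (acceleration): m/s²

Multiplying the contributions: [kg] · [m/s²]
Adding exponents of each base unit: kg: 1, m: 1, s: -2
SI base units of force: kg·m/s²

The claimed units kg/s² (exponents kg: 1, s: -2) do not match the derived units kg·m/s² (exponents kg: 1, m: 1, s: -2), so the claim is incorrect.

Answer: No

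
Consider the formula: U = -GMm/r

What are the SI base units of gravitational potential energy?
Units of each symbol in U = -GMm/r:
  G (gravitational constant): m³/(kg·s²)
  M (mass): kg
  m (mass): kg
  r (distance): m  → in the denominator, contributes 1/m
  The minus sign does not affect the units.

Multiplying the contributions: [m³/(kg·s²)] · [kg] · [kg] · [1/m]
Adding exponents of each base unit: kg: 1, m: 2, s: -2
SI base units of gravitational potential energy: kg·m²/s²

Answer: kg·m²/s²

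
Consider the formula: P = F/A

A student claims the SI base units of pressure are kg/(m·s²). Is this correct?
Units of each symbol in P = F/A:
  F (force): kg·m/s²
  A (area): m²  → in the denominator, contributes 1/m²

Multiplying the contributions: [kg·m/s²] · [1/m²]
Adding exponents of each base unit: kg: 1, m: -1, s: -2
SI base units of pressure: kg/(m·s²)

The claimed units kg/(m·s²) match the derived units, so the claim is correct.

Answer: Yes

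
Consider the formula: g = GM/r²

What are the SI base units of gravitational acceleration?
Units of each symbol in g = GM/r²:
  G (gravitational constant): m³/(kg·s²)
  M (mass): kg
  r (distance): m  → to the power 2 in the denominator, contributes 1/m²

Multiplying the contributions: [m³/(kg·s²)] · [kg] · [1/m²]
Adding exponents of each base unit: m: 1, s: -2
SI base units of gravitational acceleration: m/s²

Answer: m/s²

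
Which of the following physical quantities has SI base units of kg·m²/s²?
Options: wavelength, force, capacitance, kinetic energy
Checking the SI base units of each option:
  wavelength (λ = v/f): m  ✗
  force (F = ma): kg·m/s²  ✗
  capacitance (C = Q/V): s⁴·A²/(kg·m²)  ✗
  kinetic energy (E = ½mv²): kg·m²/s²  ✓ matches

Only kinetic energy has units kg·m²/s².

Answer: kinetic energy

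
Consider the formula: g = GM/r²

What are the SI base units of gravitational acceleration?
Units of each symbol in g = GM/r²:
  G (gravitational constant): m³/(kg·s²)
  M (mass): kg
  r (distance): m  → to the power 2 in the denominator, contributes 1/m²

Multiplying the contributions: [m³/(kg·s²)] · [kg] · [1/m²]
Adding exponents of each base unit: m: 1, s: -2
SI base units of gravitational acceleration: m/s²

Answer: m/s²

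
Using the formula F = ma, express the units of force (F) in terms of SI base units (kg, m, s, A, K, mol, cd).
Units of each symbol in F = ma:
  m (mass): kg
  a (acceleration): m/s²

Multiplying the contributions: [kg] · [m/s²]
Adding exponents of each base unit: kg: 1, m: 1, s: -2
SI base units of force: kg·m/s²

Answer: kg·m/s²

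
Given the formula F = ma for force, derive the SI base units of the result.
Units of each symbol in F = ma:
  m (mass): kg
  a (acceleration): m/s²

Multiplying the contributions: [kg] · [m/s²]
Adding exponents of each base unit: kg: 1, m: 1, s: -2
SI base units of force: kg·m/s²

Answer: kg·m/s²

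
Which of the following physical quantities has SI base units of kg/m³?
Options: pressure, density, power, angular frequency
Checking the SI base units of each option:
  pressure (P = F/A): kg/(m·s²)  ✗
  density (ρ = m/V): kg/m³  ✓ matches
  power (P = W/t): kg·m²/s³  ✗
  angular frequency (ω = 2πf): 1/s  ✗

Only density has units kg/m³.

Answer: density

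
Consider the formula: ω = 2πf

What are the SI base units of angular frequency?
Units of each symbol in ω = 2πf:
  f (frequency): 1/s
  The factor 2π is dimensionless.

Multiplying the contributions: [1/s]
Adding exponents of each base unit: s: -1
SI base units of angular frequency: 1/s

Answer: 1/s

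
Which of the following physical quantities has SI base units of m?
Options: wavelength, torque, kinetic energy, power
Checking the SI base units of each option:
  wavelength (λ = v/f): m  ✓ matches
  torque (τ = Fr): kg·m²/s²  ✗
  kinetic energy (E = ½mv²): kg·m²/s²  ✗
  power (P = W/t): kg·m²/s³  ✗

Only wavelength has units m.

Answer: wavelength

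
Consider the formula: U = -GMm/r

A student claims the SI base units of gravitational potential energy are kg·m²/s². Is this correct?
Units of each symbol in U = -GMm/r:
  G (gravitational constant): m³/(kg·s²)
  M (mass): kg
  m (mass): kg
  r (distance): m  → in the denominator, contributes 1/m
  The minus sign does not affect the units.

Multiplying the contributions: [m³/(kg·s²)] · [kg] · [kg] · [1/m]
Adding exponents of each base unit: kg: 1, m: 2, s: -2
SI base units of gravitational potential energy: kg·m²/s²

The claimed units kg·m²/s² match the derived units, so the claim is correct.

Answer: Yes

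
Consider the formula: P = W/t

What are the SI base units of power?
Units of each symbol in P = W/t:
  W (work): kg·m²/s²
  t (time): s  → in the denominator, contributes 1/s

Multiplying the contributions: [kg·m²/s²] · [1/s]
Adding exponents of each base unit: kg: 1, m: 2, s: -3
SI base units of power: kg·m²/s³

Answer: kg·m²/s³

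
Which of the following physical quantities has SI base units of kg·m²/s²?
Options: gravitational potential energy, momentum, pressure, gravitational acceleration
Checking the SI base units of each option:
  gravitational potential energy (U = -GMm/r): kg·m²/s²  ✓ matches
  momentum (p = mv): kg·m/s  ✗
  pressure (P = F/A): kg/(m·s²)  ✗
  gravitational acceleration (g = GM/r²): m/s²  ✗

Only gravitational potential energy has units kg·m²/s².

Answer: gravitational potential energy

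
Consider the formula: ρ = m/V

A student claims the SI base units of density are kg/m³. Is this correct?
Units of each symbol in ρ = m/V:
  m (mass): kg
  V (volume): m³  → in the denominator, contributes 1/m³

Multiplying the contributions: [kg] · [1/m³]
Adding exponents of each base unit: kg: 1, m: -3
SI base units of density: kg/m³

The claimed units kg/m³ match the derived units, so the claim is correct.

Answer: Yes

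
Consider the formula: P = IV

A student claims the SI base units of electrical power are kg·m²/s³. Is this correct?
Units of each symbol in P = IV:
  I (current): A
  V (voltage, in volts): kg·m²/(s³·A)

Multiplying the contributions: [A] · [kg·m²/(s³·A)]
Adding exponents of each base unit: kg: 1, m: 2, s: -3
SI base units of electrical power: kg·m²/s³

The claimed units kg·m²/s³ match the derived units, so the claim is correct.

Answer: Yes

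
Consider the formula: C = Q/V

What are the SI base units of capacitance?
Units of each symbol in C = Q/V:
  Q (charge, in coulombs): s·A
  V (voltage, in volts): kg·m²/(s³·A)  → in the denominator, contributes s³·A/(kg·m²)

Multiplying the contributions: [s·A] · [s³·A/(kg·m²)]
Adding exponents of each base unit: kg: -1, m: -2, s: 4, A: 2
SI base units of capacitance: s⁴·A²/(kg·m²)

Answer: s⁴·A²/(kg·m²)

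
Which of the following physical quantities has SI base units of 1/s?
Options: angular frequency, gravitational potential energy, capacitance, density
Checking the SI base units of each option:
  angular frequency (ω = 2πf): 1/s  ✓ matches
  gravitational potential energy (U = -GMm/r): kg·m²/s²  ✗
  capacitance (C = Q/V): s⁴·A²/(kg·m²)  ✗
  density (ρ = m/V): kg/m³  ✗

Only angular frequency has units 1/s.

Answer: angular frequency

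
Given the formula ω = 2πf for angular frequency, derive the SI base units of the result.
Units of each symbol in ω = 2πf:
  f (frequency): 1/s
  The factor 2π is dimensionless.

Multiplying the contributions: [1/s]
Adding exponents of each base unit: s: -1
SI base units of angular frequency: 1/s

Answer: 1/s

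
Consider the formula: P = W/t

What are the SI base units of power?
Units of each symbol in P = W/t:
  W (work): kg·m²/s²
  t (time): s  → in the denominator, contributes 1/s

Multiplying the contributions: [kg·m²/s²] · [1/s]
Adding exponents of each base unit: kg: 1, m: 2, s: -3
SI base units of power: kg·m²/s³

Answer: kg·m²/s³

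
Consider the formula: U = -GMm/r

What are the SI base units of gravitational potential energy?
Units of each symbol in U = -GMm/r:
  G (gravitational constant): m³/(kg·s²)
  M (mass): kg
  m (mass): kg
  r (distance): m  → in the denominator, contributes 1/m
  The minus sign does not affect the units.

Multiplying the contributions: [m³/(kg·s²)] · [kg] · [kg] · [1/m]
Adding exponents of each base unit: kg: 1, m: 2, s: -2
SI base units of gravitational potential energy: kg·m²/s²

Answer: kg·m²/s²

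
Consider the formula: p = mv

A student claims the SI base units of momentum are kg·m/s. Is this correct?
Units of each symbol in p = mv:
  m (mass): kg
  v (velocity): m/s

Multiplying the contributions: [kg] · [m/s]
Adding exponents of each base unit: kg: 1, m: 1, s: -1
SI base units of momentum: kg·m/s

The claimed units kg·m/s match the derived units, so the claim is correct.

Answer: Yes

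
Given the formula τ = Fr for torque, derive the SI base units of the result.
Units of each symbol in τ = Fr:
  F (force): kg·m/s²
  r (lever arm): m

Multiplying the contributions: [kg·m/s²] · [m]
Adding exponents of each base unit: kg: 1, m: 2, s: -2
SI base units of torque: kg·m²/s²

Answer: kg·m²/s²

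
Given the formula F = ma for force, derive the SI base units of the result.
Units of each symbol in F = ma:
  m (mass): kg
  a (acceleration): m/s²

Multiplying the contributions: [kg] · [m/s²]
Adding exponents of each base unit: kg: 1, m: 1, s: -2
SI base units of force: kg·m/s²

Answer: kg·m/s²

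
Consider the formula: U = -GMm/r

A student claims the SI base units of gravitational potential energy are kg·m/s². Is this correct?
Units of each symbol in U = -GMm/r:
  G (gravitational constant): m³/(kg·s²)
  M (mass): kg
  m (mass): kg
  r (distance): m  → in the denominator, contributes 1/m
  The minus sign does not affect the units.

Multiplying the contributions: [m³/(kg·s²)] · [kg] · [kg] · [1/m]
Adding exponents of each base unit: kg: 1, m: 2, s: -2
SI base units of gravitational potential energy: kg·m²/s²

The claimed units kg·m/s² (exponents kg: 1, m: 1, s: -2) do not match the derived units kg·m²/s² (exponents kg: 1, m: 2, s: -2), so the claim is incorrect.

Answer: No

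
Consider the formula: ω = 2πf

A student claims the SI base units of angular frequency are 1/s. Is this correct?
Units of each symbol in ω = 2πf:
  f (frequency): 1/s
  The factor 2π is dimensionless.

Multiplying the contributions: [1/s]
Adding exponents of each base unit: s: -1
SI base units of angular frequency: 1/s

The claimed units 1/s match the derived units, so the claim is correct.

Answer: Yes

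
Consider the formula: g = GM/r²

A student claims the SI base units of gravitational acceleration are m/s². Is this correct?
Units of each symbol in g = GM/r²:
  G (gravitational constant): m³/(kg·s²)
  M (mass): kg
  r (distance): m  → to the power 2 in the denominator, contributes 1/m²

Multiplying the contributions: [m³/(kg·s²)] · [kg] · [1/m²]
Adding exponents of each base unit: m: 1, s: -2
SI base units of gravitational acceleration: m/s²

The claimed units m/s² match the derived units, so the claim is correct.

Answer: Yes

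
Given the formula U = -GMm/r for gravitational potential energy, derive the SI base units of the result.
Units of each symbol in U = -GMm/r:
  G (gravitational constant): m³/(kg·s²)
  M (mass): kg
  m (mass): kg
  r (distance): m  → in the denominator, contributes 1/m
  The minus sign does not affect the units.

Multiplying the contributions: [m³/(kg·s²)] · [kg] · [kg] · [1/m]
Adding exponents of each base unit: kg: 1, m: 2, s: -2
SI base units of gravitational potential energy: kg·m²/s²

Answer: kg·m²/s²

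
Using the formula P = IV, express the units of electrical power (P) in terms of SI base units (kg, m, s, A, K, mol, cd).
Units of each symbol in P = IV:
  I (current): A
  V (voltage, in volts): kg·m²/(s³·A)

Multiplying the contributions: [A] · [kg·m²/(s³·A)]
Adding exponents of each base unit: kg: 1, m: 2, s: -3
SI base units of electrical power: kg·m²/s³

Answer: kg·m²/s³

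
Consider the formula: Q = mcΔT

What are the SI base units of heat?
Units of each symbol in Q = mcΔT:
  m (mass): kg
  c (specific heat capacity, in J/(kg·K)): m²/(s²·K)
  ΔT (temperature change): K

Multiplying the contributions: [kg] · [m²/(s²·K)] · [K]
Adding exponents of each base unit: kg: 1, m: 2, s: -2
SI base units of heat: kg·m²/s²

Answer: kg·m²/s²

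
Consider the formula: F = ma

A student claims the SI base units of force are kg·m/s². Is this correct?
Units of each symbol in F = ma:
  m (mass): kg
  a (acceleration): m/s²

Multiplying the contributions: [kg] · [m/s²]
Adding exponents of each base unit: kg: 1, m: 1, s: -2
SI base units of force: kg·m/s²

The claimed units kg·m/s² match the derived units, so the claim is correct.

Answer: Yes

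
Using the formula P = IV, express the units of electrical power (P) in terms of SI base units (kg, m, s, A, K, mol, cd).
Units of each symbol in P = IV:
  I (current): A
  V (voltage, in volts): kg·m²/(s³·A)

Multiplying the contributions: [A] · [kg·m²/(s³·A)]
Adding exponents of each base unit: kg: 1, m: 2, s: -3
SI base units of electrical power: kg·m²/s³

Answer: kg·m²/s³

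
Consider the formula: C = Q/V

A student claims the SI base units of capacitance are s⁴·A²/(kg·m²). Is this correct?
Units of each symbol in C = Q/V:
  Q (charge, in coulombs): s·A
  V (voltage, in volts): kg·m²/(s³·A)  → in the denominator, contributes s³·A/(kg·m²)

Multiplying the contributions: [s·A] · [s³·A/(kg·m²)]
Adding exponents of each base unit: kg: -1, m: -2, s: 4, A: 2
SI base units of capacitance: s⁴·A²/(kg·m²)

The claimed units s⁴·A²/(kg·m²) match the derived units, so the claim is correct.

Answer: Yes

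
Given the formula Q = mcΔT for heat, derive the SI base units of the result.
Units of each symbol in Q = mcΔT:
  m (mass): kg
  c (specific heat capacity, in J/(kg·K)): m²/(s²·K)
  ΔT (temperature change): K

Multiplying the contributions: [kg] · [m²/(s²·K)] · [K]
Adding exponents of each base unit: kg: 1, m: 2, s: -2
SI base units of heat: kg·m²/s²

Answer: kg·m²/s²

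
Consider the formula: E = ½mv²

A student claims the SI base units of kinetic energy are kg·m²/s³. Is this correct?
Units of each symbol in E = ½mv²:
  m (mass): kg
  v (speed): m/s  → to the power 2, contributes m²/s²
  The factor ½ is dimensionless.

Multiplying the contributions: [kg] · [m²/s²]
Adding exponents of each base unit: kg: 1, m: 2, s: -2
SI base units of kinetic energy: kg·m²/s²

The claimed units kg·m²/s³ (exponents kg: 1, m: 2, s: -3) do not match the derived units kg·m²/s² (exponents kg: 1, m: 2, s: -2), so the claim is incorrect.

Answer: No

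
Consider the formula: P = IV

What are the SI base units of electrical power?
Units of each symbol in P = IV:
  I (current): A
  V (voltage, in volts): kg·m²/(s³·A)

Multiplying the contributions: [A] · [kg·m²/(s³·A)]
Adding exponents of each base unit: kg: 1, m: 2, s: -3
SI base units of electrical power: kg·m²/s³

Answer: kg·m²/s³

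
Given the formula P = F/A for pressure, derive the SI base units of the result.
Units of each symbol in P = F/A:
  F (force): kg·m/s²
  A (area): m²  → in the denominator, contributes 1/m²

Multiplying the contributions: [kg·m/s²] · [1/m²]
Adding exponents of each base unit: kg: 1, m: -1, s: -2
SI base units of pressure: kg/(m·s²)

Answer: kg/(m·s²)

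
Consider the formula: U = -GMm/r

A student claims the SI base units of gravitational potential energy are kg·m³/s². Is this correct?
Units of each symbol in U = -GMm/r:
  G (gravitational constant): m³/(kg·s²)
  M (mass): kg
  m (mass): kg
  r (distance): m  → in the denominator, contributes 1/m
  The minus sign does not affect the units.

Multiplying the contributions: [m³/(kg·s²)] · [kg] · [kg] · [1/m]
Adding exponents of each base unit: kg: 1, m: 2, s: -2
SI base units of gravitational potential energy: kg·m²/s²

The claimed units kg·m³/s² (exponents kg: 1, m: 3, s: -2) do not match the derived units kg·m²/s² (exponents kg: 1, m: 2, s: -2), so the claim is incorrect.

Answer: No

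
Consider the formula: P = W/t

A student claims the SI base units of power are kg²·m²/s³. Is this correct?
Units of each symbol in P = W/t:
  W (work): kg·m²/s²
  t (time): s  → in the denominator, contributes 1/s

Multiplying the contributions: [kg·m²/s²] · [1/s]
Adding exponents of each base unit: kg: 1, m: 2, s: -3
SI base units of power: kg·m²/s³

The claimed units kg²·m²/s³ (exponents kg: 2, m: 2, s: -3) do not match the derived units kg·m²/s³ (exponents kg: 1, m: 2, s: -3), so the claim is incorrect.

Answer: No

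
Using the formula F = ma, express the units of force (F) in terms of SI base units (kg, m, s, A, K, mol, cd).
Units of each symbol in F = ma:
  m (mass): kg
  a (acceleration): m/s²

Multiplying the contributions: [kg] · [m/s²]
Adding exponents of each base unit: kg: 1, m: 1, s: -2
SI base units of force: kg·m/s²

Answer: kg·m/s²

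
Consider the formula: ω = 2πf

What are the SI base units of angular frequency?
Units of each symbol in ω = 2πf:
  f (frequency): 1/s
  The factor 2π is dimensionless.

Multiplying the contributions: [1/s]
Adding exponents of each base unit: s: -1
SI base units of angular frequency: 1/s

Answer: 1/s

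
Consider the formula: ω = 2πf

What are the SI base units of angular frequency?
Units of each symbol in ω = 2πf:
  f (frequency): 1/s
  The factor 2π is dimensionless.

Multiplying the contributions: [1/s]
Adding exponents of each base unit: s: -1
SI base units of angular frequency: 1/s

Answer: 1/s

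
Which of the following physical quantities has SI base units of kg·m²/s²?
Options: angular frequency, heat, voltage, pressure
Checking the SI base units of each option:
  angular frequency (ω = 2πf): 1/s  ✗
  heat (Q = mcΔT): kg·m²/s²  ✓ matches
  voltage (V = IR): kg·m²/(s³·A)  ✗
  pressure (P = F/A): kg/(m·s²)  ✗

Only heat has units kg·m²/s².

Answer: heat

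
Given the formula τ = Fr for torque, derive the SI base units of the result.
Units of each symbol in τ = Fr:
  F (force): kg·m/s²
  r (lever arm): m

Multiplying the contributions: [kg·m/s²] · [m]
Adding exponents of each base unit: kg: 1, m: 2, s: -2
SI base units of torque: kg·m²/s²

Answer: kg·m²/s²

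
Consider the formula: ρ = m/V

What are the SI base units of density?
Units of each symbol in ρ = m/V:
  m (mass): kg
  V (volume): m³  → in the denominator, contributes 1/m³

Multiplying the contributions: [kg] · [1/m³]
Adding exponents of each base unit: kg: 1, m: -3
SI base units of density: kg/m³

Answer: kg/m³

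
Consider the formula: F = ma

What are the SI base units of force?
Units of each symbol in F = ma:
  m (mass): kg
  a (acceleration): m/s²

Multiplying the contributions: [kg] · [m/s²]
Adding exponents of each base unit: kg: 1, m: 1, s: -2
SI base units of force: kg·m/s²

Answer: kg·m/s²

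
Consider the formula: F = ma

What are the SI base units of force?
Units of each symbol in F = ma:
  m (mass): kg
  a (acceleration): m/s²

Multiplying the contributions: [kg] · [m/s²]
Adding exponents of each base unit: kg: 1, m: 1, s: -2
SI base units of force: kg·m/s²

Answer: kg·m/s²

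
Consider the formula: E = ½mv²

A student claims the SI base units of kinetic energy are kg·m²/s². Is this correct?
Units of each symbol in E = ½mv²:
  m (mass): kg
  v (speed): m/s  → to the power 2, contributes m²/s²
  The factor ½ is dimensionless.

Multiplying the contributions: [kg] · [m²/s²]
Adding exponents of each base unit: kg: 1, m: 2, s: -2
SI base units of kinetic energy: kg·m²/s²

The claimed units kg·m²/s² match the derived units, so the claim is correct.

Answer: Yes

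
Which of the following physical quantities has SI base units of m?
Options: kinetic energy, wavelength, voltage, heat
Checking the SI base units of each option:
  kinetic energy (E = ½mv²): kg·m²/s²  ✗
  wavelength (λ = v/f): m  ✓ matches
  voltage (V = IR): kg·m²/(s³·A)  ✗
  heat (Q = mcΔT): kg·m²/s²  ✗

Only wavelength has units m.

Answer: wavelength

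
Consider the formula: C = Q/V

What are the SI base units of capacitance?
Units of each symbol in C = Q/V:
  Q (charge, in coulombs): s·A
  V (voltage, in volts): kg·m²/(s³·A)  → in the denominator, contributes s³·A/(kg·m²)

Multiplying the contributions: [s·A] · [s³·A/(kg·m²)]
Adding exponents of each base unit: kg: -1, m: -2, s: 4, A: 2
SI base units of capacitance: s⁴·A²/(kg·m²)

Answer: s⁴·A²/(kg·m²)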